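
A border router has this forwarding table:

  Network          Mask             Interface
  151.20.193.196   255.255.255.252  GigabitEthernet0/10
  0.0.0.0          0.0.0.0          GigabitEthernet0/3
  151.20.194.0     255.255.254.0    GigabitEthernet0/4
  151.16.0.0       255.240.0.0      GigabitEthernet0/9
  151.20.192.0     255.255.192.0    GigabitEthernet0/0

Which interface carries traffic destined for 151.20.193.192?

GigabitEthernet0/0

Routes whose prefix contains 151.20.193.192:
  0.0.0.0/0 (default, matches everything) -> GigabitEthernet0/3
  151.16.0.0/12 (151.16.0.0 - 151.31.255.255) -> GigabitEthernet0/9
  151.20.192.0/18 (151.20.192.0 - 151.20.255.255) -> GigabitEthernet0/0
More-specific entries that do NOT match:
  151.20.193.196/30 (151.20.193.196 - 151.20.193.199) does not contain 151.20.193.192
  151.20.194.0/23 (151.20.194.0 - 151.20.195.255) does not contain 151.20.193.192
Longest matching prefix is /18 -> interface GigabitEthernet0/0.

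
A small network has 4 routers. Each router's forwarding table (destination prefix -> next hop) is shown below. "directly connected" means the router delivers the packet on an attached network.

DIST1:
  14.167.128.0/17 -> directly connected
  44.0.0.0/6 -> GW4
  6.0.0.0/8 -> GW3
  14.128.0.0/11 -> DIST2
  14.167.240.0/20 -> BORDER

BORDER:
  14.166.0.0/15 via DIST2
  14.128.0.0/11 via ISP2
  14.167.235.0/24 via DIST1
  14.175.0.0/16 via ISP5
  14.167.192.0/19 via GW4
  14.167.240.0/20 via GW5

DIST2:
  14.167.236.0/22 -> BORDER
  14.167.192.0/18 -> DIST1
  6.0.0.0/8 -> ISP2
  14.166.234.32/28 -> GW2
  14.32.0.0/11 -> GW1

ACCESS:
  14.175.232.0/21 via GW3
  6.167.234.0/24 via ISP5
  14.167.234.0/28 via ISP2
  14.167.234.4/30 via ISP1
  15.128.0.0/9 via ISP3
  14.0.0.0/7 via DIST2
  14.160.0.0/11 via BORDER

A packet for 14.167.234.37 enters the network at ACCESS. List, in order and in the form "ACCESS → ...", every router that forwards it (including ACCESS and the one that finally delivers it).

At ACCESS: longest match for 14.167.234.37 is 14.160.0.0/11 -> BORDER
At BORDER: longest match for 14.167.234.37 is 14.166.0.0/15 -> DIST2
At DIST2: longest match for 14.167.234.37 is 14.167.192.0/18 -> DIST1
At DIST1: longest match for 14.167.234.37 is 14.167.128.0/17 -> directly connected

ACCESS → BORDER → DIST2 → DIST1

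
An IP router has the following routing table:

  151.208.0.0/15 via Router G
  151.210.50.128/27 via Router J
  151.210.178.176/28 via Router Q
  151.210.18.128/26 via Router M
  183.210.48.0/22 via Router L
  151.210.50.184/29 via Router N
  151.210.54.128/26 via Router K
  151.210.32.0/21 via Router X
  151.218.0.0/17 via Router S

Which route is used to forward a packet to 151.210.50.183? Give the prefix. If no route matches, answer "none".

151.210.50.183 is outside every listed prefix and there is no default route.

none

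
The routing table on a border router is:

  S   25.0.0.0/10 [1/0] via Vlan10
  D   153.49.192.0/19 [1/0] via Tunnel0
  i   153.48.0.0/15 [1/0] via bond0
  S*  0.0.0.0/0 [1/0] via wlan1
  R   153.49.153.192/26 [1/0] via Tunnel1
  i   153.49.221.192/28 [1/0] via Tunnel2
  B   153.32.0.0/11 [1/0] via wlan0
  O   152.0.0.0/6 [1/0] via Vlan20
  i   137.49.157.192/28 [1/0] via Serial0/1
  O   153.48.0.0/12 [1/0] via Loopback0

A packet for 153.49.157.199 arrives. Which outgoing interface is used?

Routes whose prefix contains 153.49.157.199:
  0.0.0.0/0 (default, matches everything) -> wlan1
  152.0.0.0/6 (152.0.0.0 - 155.255.255.255) -> Vlan20
  153.32.0.0/11 (153.32.0.0 - 153.63.255.255) -> wlan0
  153.48.0.0/12 (153.48.0.0 - 153.63.255.255) -> Loopback0
  153.48.0.0/15 (153.48.0.0 - 153.49.255.255) -> bond0
More-specific entries that do NOT match:
  153.49.221.192/28 (153.49.221.192 - 153.49.221.207) does not contain 153.49.157.199
  137.49.157.192/28 (137.49.157.192 - 137.49.157.207) does not contain 153.49.157.199
  153.49.153.192/26 (153.49.153.192 - 153.49.153.255) does not contain 153.49.157.199
  153.49.192.0/19 (153.49.192.0 - 153.49.223.255) does not contain 153.49.157.199
Longest matching prefix is /15 -> interface bond0.

bond0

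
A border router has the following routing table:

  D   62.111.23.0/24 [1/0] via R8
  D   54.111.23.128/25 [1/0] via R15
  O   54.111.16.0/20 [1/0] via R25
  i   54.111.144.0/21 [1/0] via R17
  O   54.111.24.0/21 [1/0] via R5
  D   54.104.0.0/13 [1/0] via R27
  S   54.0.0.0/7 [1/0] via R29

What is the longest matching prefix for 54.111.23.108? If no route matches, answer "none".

54.111.16.0/20

Entries matching 54.111.23.108:
  54.0.0.0/7 (54.0.0.0 - 55.255.255.255)
  54.104.0.0/13 (54.104.0.0 - 54.111.255.255)
  54.111.16.0/20 (54.111.16.0 - 54.111.31.255)
Most specific is 54.111.16.0/20.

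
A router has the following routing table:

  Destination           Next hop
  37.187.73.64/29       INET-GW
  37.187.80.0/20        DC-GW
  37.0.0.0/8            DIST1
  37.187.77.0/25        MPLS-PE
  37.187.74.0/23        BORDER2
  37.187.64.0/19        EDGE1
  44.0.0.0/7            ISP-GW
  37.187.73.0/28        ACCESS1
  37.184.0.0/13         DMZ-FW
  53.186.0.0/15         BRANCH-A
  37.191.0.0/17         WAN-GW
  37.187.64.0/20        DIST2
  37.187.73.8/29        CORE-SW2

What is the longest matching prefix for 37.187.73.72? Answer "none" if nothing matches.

37.187.64.0/20

Entries matching 37.187.73.72:
  37.0.0.0/8 (37.0.0.0 - 37.255.255.255)
  37.184.0.0/13 (37.184.0.0 - 37.191.255.255)
  37.187.64.0/19 (37.187.64.0 - 37.187.95.255)
  37.187.64.0/20 (37.187.64.0 - 37.187.79.255)
Most specific is 37.187.64.0/20.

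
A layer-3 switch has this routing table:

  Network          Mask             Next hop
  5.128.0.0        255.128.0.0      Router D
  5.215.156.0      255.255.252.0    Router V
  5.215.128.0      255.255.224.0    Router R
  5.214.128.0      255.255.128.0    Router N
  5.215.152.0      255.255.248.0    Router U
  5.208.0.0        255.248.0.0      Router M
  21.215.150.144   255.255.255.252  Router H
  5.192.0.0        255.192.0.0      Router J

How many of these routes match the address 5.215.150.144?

Prefixes containing 5.215.150.144:
  5.128.0.0/9 (5.128.0.0 - 5.255.255.255)
  5.192.0.0/10 (5.192.0.0 - 5.255.255.255)
  5.208.0.0/13 (5.208.0.0 - 5.215.255.255)
  5.215.128.0/19 (5.215.128.0 - 5.215.159.255)
Total matching entries: 4.

4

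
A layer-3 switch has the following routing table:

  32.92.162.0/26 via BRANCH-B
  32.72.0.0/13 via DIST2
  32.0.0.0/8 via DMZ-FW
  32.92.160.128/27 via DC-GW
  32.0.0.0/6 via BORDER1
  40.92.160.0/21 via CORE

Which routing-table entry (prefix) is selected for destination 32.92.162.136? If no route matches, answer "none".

32.0.0.0/8

Entries matching 32.92.162.136:
  32.0.0.0/6 (32.0.0.0 - 35.255.255.255)
  32.0.0.0/8 (32.0.0.0 - 32.255.255.255)
Most specific is 32.0.0.0/8.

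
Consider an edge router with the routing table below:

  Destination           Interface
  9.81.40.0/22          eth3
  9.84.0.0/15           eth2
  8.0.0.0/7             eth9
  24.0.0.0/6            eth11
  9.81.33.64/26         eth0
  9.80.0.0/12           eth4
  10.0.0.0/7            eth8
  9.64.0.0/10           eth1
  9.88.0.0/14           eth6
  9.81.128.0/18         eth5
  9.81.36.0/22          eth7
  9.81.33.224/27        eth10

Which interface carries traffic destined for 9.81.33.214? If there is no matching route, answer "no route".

Routes whose prefix contains 9.81.33.214:
  8.0.0.0/7 (8.0.0.0 - 9.255.255.255) -> eth9
  9.64.0.0/10 (9.64.0.0 - 9.127.255.255) -> eth1
  9.80.0.0/12 (9.80.0.0 - 9.95.255.255) -> eth4
More-specific entries that do NOT match:
  9.81.33.224/27 (9.81.33.224 - 9.81.33.255) does not contain 9.81.33.214
  9.81.33.64/26 (9.81.33.64 - 9.81.33.127) does not contain 9.81.33.214
  9.81.40.0/22 (9.81.40.0 - 9.81.43.255) does not contain 9.81.33.214
  9.81.36.0/22 (9.81.36.0 - 9.81.39.255) does not contain 9.81.33.214
  9.81.128.0/18 (9.81.128.0 - 9.81.191.255) does not contain 9.81.33.214
  9.84.0.0/15 (9.84.0.0 - 9.85.255.255) does not contain 9.81.33.214
  9.88.0.0/14 (9.88.0.0 - 9.91.255.255) does not contain 9.81.33.214
Longest matching prefix is /12 -> interface eth4.

eth4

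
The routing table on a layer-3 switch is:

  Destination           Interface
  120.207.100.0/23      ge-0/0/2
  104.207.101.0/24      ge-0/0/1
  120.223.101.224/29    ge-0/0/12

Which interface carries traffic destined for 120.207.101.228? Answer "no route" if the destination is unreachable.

ge-0/0/2

Routes whose prefix contains 120.207.101.228:
  120.207.100.0/23 (120.207.100.0 - 120.207.101.255) -> ge-0/0/2
More-specific entries that do NOT match:
  120.223.101.224/29 (120.223.101.224 - 120.223.101.231) does not contain 120.207.101.228
  104.207.101.0/24 (104.207.101.0 - 104.207.101.255) does not contain 120.207.101.228
Longest matching prefix is /23 -> interface ge-0/0/2.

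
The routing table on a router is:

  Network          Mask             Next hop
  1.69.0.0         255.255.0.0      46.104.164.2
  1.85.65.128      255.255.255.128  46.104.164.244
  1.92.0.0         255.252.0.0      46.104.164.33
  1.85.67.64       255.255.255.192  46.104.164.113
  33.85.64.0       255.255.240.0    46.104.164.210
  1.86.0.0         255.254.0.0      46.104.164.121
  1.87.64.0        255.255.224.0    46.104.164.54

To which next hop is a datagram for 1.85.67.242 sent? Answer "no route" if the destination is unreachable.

No entry's prefix contains 1.85.67.242; there is no default route.

no route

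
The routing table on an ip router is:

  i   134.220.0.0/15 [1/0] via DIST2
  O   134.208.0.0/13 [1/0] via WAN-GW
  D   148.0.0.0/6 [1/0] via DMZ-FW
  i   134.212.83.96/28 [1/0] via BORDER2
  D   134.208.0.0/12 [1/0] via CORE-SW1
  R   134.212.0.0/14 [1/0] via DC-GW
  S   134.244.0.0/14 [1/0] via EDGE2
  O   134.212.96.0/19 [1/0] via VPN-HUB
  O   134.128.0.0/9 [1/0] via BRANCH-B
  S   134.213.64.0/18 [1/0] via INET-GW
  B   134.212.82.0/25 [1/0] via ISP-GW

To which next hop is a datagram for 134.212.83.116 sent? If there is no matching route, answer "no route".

DC-GW

Routes whose prefix contains 134.212.83.116:
  134.128.0.0/9 (134.128.0.0 - 134.255.255.255) -> BRANCH-B
  134.208.0.0/12 (134.208.0.0 - 134.223.255.255) -> CORE-SW1
  134.208.0.0/13 (134.208.0.0 - 134.215.255.255) -> WAN-GW
  134.212.0.0/14 (134.212.0.0 - 134.215.255.255) -> DC-GW
More-specific entries that do NOT match:
  134.212.83.96/28 (134.212.83.96 - 134.212.83.111) does not contain 134.212.83.116
  134.212.82.0/25 (134.212.82.0 - 134.212.82.127) does not contain 134.212.83.116
  134.212.96.0/19 (134.212.96.0 - 134.212.127.255) does not contain 134.212.83.116
  134.213.64.0/18 (134.213.64.0 - 134.213.127.255) does not contain 134.212.83.116
  134.220.0.0/15 (134.220.0.0 - 134.221.255.255) does not contain 134.212.83.116
Longest matching prefix is /14 -> next hop DC-GW.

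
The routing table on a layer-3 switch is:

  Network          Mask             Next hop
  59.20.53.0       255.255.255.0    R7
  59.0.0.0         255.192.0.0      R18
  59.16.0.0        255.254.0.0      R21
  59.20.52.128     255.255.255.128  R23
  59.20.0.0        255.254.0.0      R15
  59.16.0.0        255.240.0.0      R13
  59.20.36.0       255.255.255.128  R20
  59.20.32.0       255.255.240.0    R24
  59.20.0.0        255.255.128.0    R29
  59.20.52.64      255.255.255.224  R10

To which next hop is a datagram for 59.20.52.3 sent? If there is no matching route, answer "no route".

Routes whose prefix contains 59.20.52.3:
  59.0.0.0/10 (59.0.0.0 - 59.63.255.255) -> R18
  59.16.0.0/12 (59.16.0.0 - 59.31.255.255) -> R13
  59.20.0.0/15 (59.20.0.0 - 59.21.255.255) -> R15
  59.20.0.0/17 (59.20.0.0 - 59.20.127.255) -> R29
More-specific entries that do NOT match:
  59.20.52.64/27 (59.20.52.64 - 59.20.52.95) does not contain 59.20.52.3
  59.20.52.128/25 (59.20.52.128 - 59.20.52.255) does not contain 59.20.52.3
  59.20.36.0/25 (59.20.36.0 - 59.20.36.127) does not contain 59.20.52.3
  59.20.53.0/24 (59.20.53.0 - 59.20.53.255) does not contain 59.20.52.3
  59.20.32.0/20 (59.20.32.0 - 59.20.47.255) does not contain 59.20.52.3
Longest matching prefix is /17 -> next hop R29.

R29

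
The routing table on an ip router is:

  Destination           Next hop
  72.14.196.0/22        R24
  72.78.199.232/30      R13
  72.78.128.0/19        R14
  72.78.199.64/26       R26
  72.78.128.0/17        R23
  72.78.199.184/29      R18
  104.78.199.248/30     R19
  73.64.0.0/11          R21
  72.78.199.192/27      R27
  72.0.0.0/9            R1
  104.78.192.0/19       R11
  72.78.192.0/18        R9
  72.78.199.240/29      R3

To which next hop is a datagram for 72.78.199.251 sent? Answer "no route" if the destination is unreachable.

R9

Routes whose prefix contains 72.78.199.251:
  72.0.0.0/9 (72.0.0.0 - 72.127.255.255) -> R1
  72.78.128.0/17 (72.78.128.0 - 72.78.255.255) -> R23
  72.78.192.0/18 (72.78.192.0 - 72.78.255.255) -> R9
More-specific entries that do NOT match:
  72.78.199.232/30 (72.78.199.232 - 72.78.199.235) does not contain 72.78.199.251
  104.78.199.248/30 (104.78.199.248 - 104.78.199.251) does not contain 72.78.199.251
  72.78.199.184/29 (72.78.199.184 - 72.78.199.191) does not contain 72.78.199.251
  72.78.199.240/29 (72.78.199.240 - 72.78.199.247) does not contain 72.78.199.251
  72.78.199.192/27 (72.78.199.192 - 72.78.199.223) does not contain 72.78.199.251
  72.78.199.64/26 (72.78.199.64 - 72.78.199.127) does not contain 72.78.199.251
  72.14.196.0/22 (72.14.196.0 - 72.14.199.255) does not contain 72.78.199.251
  72.78.128.0/19 (72.78.128.0 - 72.78.159.255) does not contain 72.78.199.251
  104.78.192.0/19 (104.78.192.0 - 104.78.223.255) does not contain 72.78.199.251
Longest matching prefix is /18 -> next hop R9.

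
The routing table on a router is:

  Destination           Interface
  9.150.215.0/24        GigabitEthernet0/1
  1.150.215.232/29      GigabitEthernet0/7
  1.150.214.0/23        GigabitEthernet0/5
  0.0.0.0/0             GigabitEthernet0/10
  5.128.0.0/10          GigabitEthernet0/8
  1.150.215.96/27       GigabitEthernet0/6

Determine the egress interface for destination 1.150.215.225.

Routes whose prefix contains 1.150.215.225:
  0.0.0.0/0 (default, matches everything) -> GigabitEthernet0/10
  1.150.214.0/23 (1.150.214.0 - 1.150.215.255) -> GigabitEthernet0/5
More-specific entries that do NOT match:
  1.150.215.232/29 (1.150.215.232 - 1.150.215.239) does not contain 1.150.215.225
  1.150.215.96/27 (1.150.215.96 - 1.150.215.127) does not contain 1.150.215.225
  9.150.215.0/24 (9.150.215.0 - 9.150.215.255) does not contain 1.150.215.225
Longest matching prefix is /23 -> interface GigabitEthernet0/5.

GigabitEthernet0/5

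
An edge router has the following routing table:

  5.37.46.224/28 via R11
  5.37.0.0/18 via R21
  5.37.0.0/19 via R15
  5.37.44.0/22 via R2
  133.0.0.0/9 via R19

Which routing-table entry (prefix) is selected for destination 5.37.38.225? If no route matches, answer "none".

5.37.0.0/18

Entries matching 5.37.38.225:
  5.37.0.0/18 (5.37.0.0 - 5.37.63.255)
Most specific is 5.37.0.0/18.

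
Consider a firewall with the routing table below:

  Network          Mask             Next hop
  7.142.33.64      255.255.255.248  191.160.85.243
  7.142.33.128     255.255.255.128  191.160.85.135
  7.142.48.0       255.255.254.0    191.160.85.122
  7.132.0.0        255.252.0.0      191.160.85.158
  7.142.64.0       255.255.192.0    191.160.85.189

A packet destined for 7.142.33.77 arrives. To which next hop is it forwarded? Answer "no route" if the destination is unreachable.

No entry's prefix contains 7.142.33.77; there is no default route.

no route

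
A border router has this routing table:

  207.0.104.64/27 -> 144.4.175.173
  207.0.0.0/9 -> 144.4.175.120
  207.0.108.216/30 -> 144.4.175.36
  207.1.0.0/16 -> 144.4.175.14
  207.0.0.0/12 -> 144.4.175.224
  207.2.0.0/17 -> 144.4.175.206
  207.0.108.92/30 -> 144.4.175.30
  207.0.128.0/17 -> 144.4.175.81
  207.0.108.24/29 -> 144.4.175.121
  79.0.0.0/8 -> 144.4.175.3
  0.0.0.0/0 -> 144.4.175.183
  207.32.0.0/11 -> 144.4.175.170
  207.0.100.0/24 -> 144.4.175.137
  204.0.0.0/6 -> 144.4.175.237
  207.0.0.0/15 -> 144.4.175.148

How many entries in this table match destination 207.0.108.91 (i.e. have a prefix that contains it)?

5

Prefixes containing 207.0.108.91:
  0.0.0.0/0 (default, matches everything)
  204.0.0.0/6 (204.0.0.0 - 207.255.255.255)
  207.0.0.0/9 (207.0.0.0 - 207.127.255.255)
  207.0.0.0/12 (207.0.0.0 - 207.15.255.255)
  207.0.0.0/15 (207.0.0.0 - 207.1.255.255)
Total matching entries: 5.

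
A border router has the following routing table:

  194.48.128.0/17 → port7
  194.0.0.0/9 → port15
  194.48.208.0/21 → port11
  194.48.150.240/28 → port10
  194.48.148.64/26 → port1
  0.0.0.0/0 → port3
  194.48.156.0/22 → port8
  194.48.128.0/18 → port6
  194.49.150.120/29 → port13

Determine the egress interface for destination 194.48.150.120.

Routes whose prefix contains 194.48.150.120:
  0.0.0.0/0 (default, matches everything) -> port3
  194.0.0.0/9 (194.0.0.0 - 194.127.255.255) -> port15
  194.48.128.0/17 (194.48.128.0 - 194.48.255.255) -> port7
  194.48.128.0/18 (194.48.128.0 - 194.48.191.255) -> port6
More-specific entries that do NOT match:
  194.49.150.120/29 (194.49.150.120 - 194.49.150.127) does not contain 194.48.150.120
  194.48.150.240/28 (194.48.150.240 - 194.48.150.255) does not contain 194.48.150.120
  194.48.148.64/26 (194.48.148.64 - 194.48.148.127) does not contain 194.48.150.120
  194.48.156.0/22 (194.48.156.0 - 194.48.159.255) does not contain 194.48.150.120
  194.48.208.0/21 (194.48.208.0 - 194.48.215.255) does not contain 194.48.150.120
Longest matching prefix is /18 -> interface port6.

port6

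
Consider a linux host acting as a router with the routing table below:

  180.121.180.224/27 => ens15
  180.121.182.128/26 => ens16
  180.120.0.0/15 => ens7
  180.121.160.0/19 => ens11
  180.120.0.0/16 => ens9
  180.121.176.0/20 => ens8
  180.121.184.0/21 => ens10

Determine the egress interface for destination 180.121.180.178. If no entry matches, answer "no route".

Routes whose prefix contains 180.121.180.178:
  180.120.0.0/15 (180.120.0.0 - 180.121.255.255) -> ens7
  180.121.160.0/19 (180.121.160.0 - 180.121.191.255) -> ens11
  180.121.176.0/20 (180.121.176.0 - 180.121.191.255) -> ens8
More-specific entries that do NOT match:
  180.121.180.224/27 (180.121.180.224 - 180.121.180.255) does not contain 180.121.180.178
  180.121.182.128/26 (180.121.182.128 - 180.121.182.191) does not contain 180.121.180.178
  180.121.184.0/21 (180.121.184.0 - 180.121.191.255) does not contain 180.121.180.178
Longest matching prefix is /20 -> interface ens8.

ens8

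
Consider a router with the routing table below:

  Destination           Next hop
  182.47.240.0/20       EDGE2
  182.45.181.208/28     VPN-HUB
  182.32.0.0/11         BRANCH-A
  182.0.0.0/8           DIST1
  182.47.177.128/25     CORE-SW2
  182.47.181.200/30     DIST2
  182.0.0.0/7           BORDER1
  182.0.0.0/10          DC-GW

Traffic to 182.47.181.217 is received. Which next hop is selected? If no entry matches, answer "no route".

Routes whose prefix contains 182.47.181.217:
  182.0.0.0/7 (182.0.0.0 - 183.255.255.255) -> BORDER1
  182.0.0.0/8 (182.0.0.0 - 182.255.255.255) -> DIST1
  182.0.0.0/10 (182.0.0.0 - 182.63.255.255) -> DC-GW
  182.32.0.0/11 (182.32.0.0 - 182.63.255.255) -> BRANCH-A
More-specific entries that do NOT match:
  182.47.181.200/30 (182.47.181.200 - 182.47.181.203) does not contain 182.47.181.217
  182.45.181.208/28 (182.45.181.208 - 182.45.181.223) does not contain 182.47.181.217
  182.47.177.128/25 (182.47.177.128 - 182.47.177.255) does not contain 182.47.181.217
  182.47.240.0/20 (182.47.240.0 - 182.47.255.255) does not contain 182.47.181.217
Longest matching prefix is /11 -> next hop BRANCH-A.

BRANCH-A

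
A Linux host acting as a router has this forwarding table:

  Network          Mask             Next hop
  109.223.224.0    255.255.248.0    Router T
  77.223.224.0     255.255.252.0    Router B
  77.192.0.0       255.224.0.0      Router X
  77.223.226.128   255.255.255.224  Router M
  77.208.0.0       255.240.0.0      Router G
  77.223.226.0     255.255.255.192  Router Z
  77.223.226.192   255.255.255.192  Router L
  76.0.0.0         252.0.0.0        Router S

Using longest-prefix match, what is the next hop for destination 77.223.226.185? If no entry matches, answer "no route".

Routes whose prefix contains 77.223.226.185:
  76.0.0.0/6 (76.0.0.0 - 79.255.255.255) -> Router S
  77.192.0.0/11 (77.192.0.0 - 77.223.255.255) -> Router X
  77.208.0.0/12 (77.208.0.0 - 77.223.255.255) -> Router G
  77.223.224.0/22 (77.223.224.0 - 77.223.227.255) -> Router B
More-specific entries that do NOT match:
  77.223.226.128/27 (77.223.226.128 - 77.223.226.159) does not contain 77.223.226.185
  77.223.226.0/26 (77.223.226.0 - 77.223.226.63) does not contain 77.223.226.185
  77.223.226.192/26 (77.223.226.192 - 77.223.226.255) does not contain 77.223.226.185
Longest matching prefix is /22 -> next hop Router B.

Router B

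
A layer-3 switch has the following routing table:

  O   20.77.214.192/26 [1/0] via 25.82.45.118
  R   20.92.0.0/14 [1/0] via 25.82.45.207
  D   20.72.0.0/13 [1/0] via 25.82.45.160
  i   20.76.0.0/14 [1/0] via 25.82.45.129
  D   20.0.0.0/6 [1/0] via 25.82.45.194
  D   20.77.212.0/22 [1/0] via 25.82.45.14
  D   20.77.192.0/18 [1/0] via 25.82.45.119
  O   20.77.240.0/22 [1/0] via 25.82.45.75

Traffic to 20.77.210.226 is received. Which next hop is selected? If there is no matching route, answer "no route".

Routes whose prefix contains 20.77.210.226:
  20.0.0.0/6 (20.0.0.0 - 23.255.255.255) -> 25.82.45.194
  20.72.0.0/13 (20.72.0.0 - 20.79.255.255) -> 25.82.45.160
  20.76.0.0/14 (20.76.0.0 - 20.79.255.255) -> 25.82.45.129
  20.77.192.0/18 (20.77.192.0 - 20.77.255.255) -> 25.82.45.119
More-specific entries that do NOT match:
  20.77.214.192/26 (20.77.214.192 - 20.77.214.255) does not contain 20.77.210.226
  20.77.212.0/22 (20.77.212.0 - 20.77.215.255) does not contain 20.77.210.226
  20.77.240.0/22 (20.77.240.0 - 20.77.243.255) does not contain 20.77.210.226
Longest matching prefix is /18 -> next hop 25.82.45.119.

25.82.45.119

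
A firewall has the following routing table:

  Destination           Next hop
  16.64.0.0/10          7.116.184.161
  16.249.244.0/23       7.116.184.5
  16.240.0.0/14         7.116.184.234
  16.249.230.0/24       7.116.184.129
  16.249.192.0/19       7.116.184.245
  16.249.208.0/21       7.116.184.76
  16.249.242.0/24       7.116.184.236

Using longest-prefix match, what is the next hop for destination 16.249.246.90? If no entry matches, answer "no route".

No entry's prefix contains 16.249.246.90; there is no default route.

no route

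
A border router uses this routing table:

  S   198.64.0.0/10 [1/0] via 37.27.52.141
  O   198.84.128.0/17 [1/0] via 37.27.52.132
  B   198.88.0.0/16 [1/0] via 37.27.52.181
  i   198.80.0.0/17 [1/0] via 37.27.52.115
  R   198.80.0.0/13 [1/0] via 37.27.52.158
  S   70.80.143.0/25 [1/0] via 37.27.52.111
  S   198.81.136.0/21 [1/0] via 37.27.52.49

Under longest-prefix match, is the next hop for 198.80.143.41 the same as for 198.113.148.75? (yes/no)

198.80.143.41: longest match 198.80.0.0/13 -> 37.27.52.158
198.113.148.75: longest match 198.64.0.0/10 -> 37.27.52.141

no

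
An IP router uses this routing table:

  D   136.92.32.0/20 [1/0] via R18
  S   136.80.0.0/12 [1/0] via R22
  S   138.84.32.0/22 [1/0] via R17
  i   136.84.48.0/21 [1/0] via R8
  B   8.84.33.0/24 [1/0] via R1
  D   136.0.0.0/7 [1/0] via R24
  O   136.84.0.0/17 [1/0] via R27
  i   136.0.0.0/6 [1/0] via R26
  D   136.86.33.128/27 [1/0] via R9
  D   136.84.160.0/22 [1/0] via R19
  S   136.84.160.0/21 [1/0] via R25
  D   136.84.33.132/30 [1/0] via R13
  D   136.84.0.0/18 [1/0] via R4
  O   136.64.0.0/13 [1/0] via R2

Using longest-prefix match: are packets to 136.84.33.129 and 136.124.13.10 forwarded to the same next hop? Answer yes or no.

no

136.84.33.129: longest match 136.84.0.0/18 -> R4
136.124.13.10: longest match 136.0.0.0/7 -> R24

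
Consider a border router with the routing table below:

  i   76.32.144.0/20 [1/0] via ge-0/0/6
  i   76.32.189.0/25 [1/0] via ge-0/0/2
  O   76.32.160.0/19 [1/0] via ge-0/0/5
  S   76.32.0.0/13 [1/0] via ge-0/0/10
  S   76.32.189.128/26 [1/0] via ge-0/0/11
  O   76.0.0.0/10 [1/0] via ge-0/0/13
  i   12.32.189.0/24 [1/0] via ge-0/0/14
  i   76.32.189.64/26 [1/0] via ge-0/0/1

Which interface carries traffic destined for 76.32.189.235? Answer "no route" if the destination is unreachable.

Routes whose prefix contains 76.32.189.235:
  76.0.0.0/10 (76.0.0.0 - 76.63.255.255) -> ge-0/0/13
  76.32.0.0/13 (76.32.0.0 - 76.39.255.255) -> ge-0/0/10
  76.32.160.0/19 (76.32.160.0 - 76.32.191.255) -> ge-0/0/5
More-specific entries that do NOT match:
  76.32.189.128/26 (76.32.189.128 - 76.32.189.191) does not contain 76.32.189.235
  76.32.189.64/26 (76.32.189.64 - 76.32.189.127) does not contain 76.32.189.235
  76.32.189.0/25 (76.32.189.0 - 76.32.189.127) does not contain 76.32.189.235
  12.32.189.0/24 (12.32.189.0 - 12.32.189.255) does not contain 76.32.189.235
  76.32.144.0/20 (76.32.144.0 - 76.32.159.255) does not contain 76.32.189.235
Longest matching prefix is /19 -> interface ge-0/0/5.

ge-0/0/5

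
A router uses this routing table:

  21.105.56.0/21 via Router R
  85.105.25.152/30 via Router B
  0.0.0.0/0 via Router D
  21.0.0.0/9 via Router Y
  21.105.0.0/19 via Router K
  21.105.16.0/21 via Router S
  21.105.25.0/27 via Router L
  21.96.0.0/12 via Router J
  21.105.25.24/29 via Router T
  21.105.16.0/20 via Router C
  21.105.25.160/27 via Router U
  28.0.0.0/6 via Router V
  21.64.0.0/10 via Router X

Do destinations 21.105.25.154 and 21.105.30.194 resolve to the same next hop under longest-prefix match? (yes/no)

yes

21.105.25.154: longest match 21.105.16.0/20 -> Router C
21.105.30.194: longest match 21.105.16.0/20 -> Router C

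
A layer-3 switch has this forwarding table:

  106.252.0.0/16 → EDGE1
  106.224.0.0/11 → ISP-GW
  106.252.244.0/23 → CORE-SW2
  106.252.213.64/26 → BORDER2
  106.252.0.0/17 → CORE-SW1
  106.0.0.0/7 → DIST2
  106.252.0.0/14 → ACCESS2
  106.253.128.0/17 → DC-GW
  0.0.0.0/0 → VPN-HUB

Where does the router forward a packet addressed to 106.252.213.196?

EDGE1

Routes whose prefix contains 106.252.213.196:
  0.0.0.0/0 (default, matches everything) -> VPN-HUB
  106.0.0.0/7 (106.0.0.0 - 107.255.255.255) -> DIST2
  106.224.0.0/11 (106.224.0.0 - 106.255.255.255) -> ISP-GW
  106.252.0.0/14 (106.252.0.0 - 106.255.255.255) -> ACCESS2
  106.252.0.0/16 (106.252.0.0 - 106.252.255.255) -> EDGE1
More-specific entries that do NOT match:
  106.252.213.64/26 (106.252.213.64 - 106.252.213.127) does not contain 106.252.213.196
  106.252.244.0/23 (106.252.244.0 - 106.252.245.255) does not contain 106.252.213.196
  106.252.0.0/17 (106.252.0.0 - 106.252.127.255) does not contain 106.252.213.196
  106.253.128.0/17 (106.253.128.0 - 106.253.255.255) does not contain 106.252.213.196
Longest matching prefix is /16 -> next hop EDGE1.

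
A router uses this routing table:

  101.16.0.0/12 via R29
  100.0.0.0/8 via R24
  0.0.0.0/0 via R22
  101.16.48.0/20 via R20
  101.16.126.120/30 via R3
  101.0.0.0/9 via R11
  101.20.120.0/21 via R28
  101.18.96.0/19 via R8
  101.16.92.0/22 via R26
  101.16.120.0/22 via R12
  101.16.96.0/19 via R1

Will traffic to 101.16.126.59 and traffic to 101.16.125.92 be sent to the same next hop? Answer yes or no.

101.16.126.59: longest match 101.16.96.0/19 -> R1
101.16.125.92: longest match 101.16.96.0/19 -> R1

yes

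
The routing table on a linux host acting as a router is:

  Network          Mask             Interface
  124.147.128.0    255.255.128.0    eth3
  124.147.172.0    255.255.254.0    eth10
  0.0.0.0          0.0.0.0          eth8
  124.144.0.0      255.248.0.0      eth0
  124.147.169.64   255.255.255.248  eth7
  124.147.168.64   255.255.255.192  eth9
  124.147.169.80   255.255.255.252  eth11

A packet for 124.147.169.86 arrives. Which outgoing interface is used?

eth3

Routes whose prefix contains 124.147.169.86:
  0.0.0.0/0 (default, matches everything) -> eth8
  124.144.0.0/13 (124.144.0.0 - 124.151.255.255) -> eth0
  124.147.128.0/17 (124.147.128.0 - 124.147.255.255) -> eth3
More-specific entries that do NOT match:
  124.147.169.80/30 (124.147.169.80 - 124.147.169.83) does not contain 124.147.169.86
  124.147.169.64/29 (124.147.169.64 - 124.147.169.71) does not contain 124.147.169.86
  124.147.168.64/26 (124.147.168.64 - 124.147.168.127) does not contain 124.147.169.86
  124.147.172.0/23 (124.147.172.0 - 124.147.173.255) does not contain 124.147.169.86
Longest matching prefix is /17 -> interface eth3.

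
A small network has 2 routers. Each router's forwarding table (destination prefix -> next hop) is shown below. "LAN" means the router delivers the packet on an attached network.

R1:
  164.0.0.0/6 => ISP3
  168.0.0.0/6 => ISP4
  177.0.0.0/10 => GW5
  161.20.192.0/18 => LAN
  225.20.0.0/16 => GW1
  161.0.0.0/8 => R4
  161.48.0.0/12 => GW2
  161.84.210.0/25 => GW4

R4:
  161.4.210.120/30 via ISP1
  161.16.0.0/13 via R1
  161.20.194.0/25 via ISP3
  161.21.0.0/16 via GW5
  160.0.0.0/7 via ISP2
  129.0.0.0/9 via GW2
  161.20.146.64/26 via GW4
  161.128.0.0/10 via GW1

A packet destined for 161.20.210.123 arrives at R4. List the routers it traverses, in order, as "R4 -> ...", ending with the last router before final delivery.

R4 -> R1

At R4: longest match for 161.20.210.123 is 161.16.0.0/13 -> R1
At R1: longest match for 161.20.210.123 is 161.20.192.0/18 -> LAN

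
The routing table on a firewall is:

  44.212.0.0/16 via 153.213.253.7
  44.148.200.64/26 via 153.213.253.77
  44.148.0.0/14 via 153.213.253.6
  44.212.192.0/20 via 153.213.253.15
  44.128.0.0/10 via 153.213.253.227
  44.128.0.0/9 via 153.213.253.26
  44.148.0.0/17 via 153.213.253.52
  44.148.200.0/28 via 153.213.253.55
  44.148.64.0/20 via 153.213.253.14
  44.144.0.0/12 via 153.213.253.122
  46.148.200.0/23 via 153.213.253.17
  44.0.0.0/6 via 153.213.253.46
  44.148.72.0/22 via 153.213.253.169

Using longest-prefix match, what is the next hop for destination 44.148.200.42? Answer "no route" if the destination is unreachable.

153.213.253.6

Routes whose prefix contains 44.148.200.42:
  44.0.0.0/6 (44.0.0.0 - 47.255.255.255) -> 153.213.253.46
  44.128.0.0/9 (44.128.0.0 - 44.255.255.255) -> 153.213.253.26
  44.128.0.0/10 (44.128.0.0 - 44.191.255.255) -> 153.213.253.227
  44.144.0.0/12 (44.144.0.0 - 44.159.255.255) -> 153.213.253.122
  44.148.0.0/14 (44.148.0.0 - 44.151.255.255) -> 153.213.253.6
More-specific entries that do NOT match:
  44.148.200.0/28 (44.148.200.0 - 44.148.200.15) does not contain 44.148.200.42
  44.148.200.64/26 (44.148.200.64 - 44.148.200.127) does not contain 44.148.200.42
  46.148.200.0/23 (46.148.200.0 - 46.148.201.255) does not contain 44.148.200.42
  44.148.72.0/22 (44.148.72.0 - 44.148.75.255) does not contain 44.148.200.42
  44.212.192.0/20 (44.212.192.0 - 44.212.207.255) does not contain 44.148.200.42
  44.148.64.0/20 (44.148.64.0 - 44.148.79.255) does not contain 44.148.200.42
  44.148.0.0/17 (44.148.0.0 - 44.148.127.255) does not contain 44.148.200.42
  44.212.0.0/16 (44.212.0.0 - 44.212.255.255) does not contain 44.148.200.42
Longest matching prefix is /14 -> next hop 153.213.253.6.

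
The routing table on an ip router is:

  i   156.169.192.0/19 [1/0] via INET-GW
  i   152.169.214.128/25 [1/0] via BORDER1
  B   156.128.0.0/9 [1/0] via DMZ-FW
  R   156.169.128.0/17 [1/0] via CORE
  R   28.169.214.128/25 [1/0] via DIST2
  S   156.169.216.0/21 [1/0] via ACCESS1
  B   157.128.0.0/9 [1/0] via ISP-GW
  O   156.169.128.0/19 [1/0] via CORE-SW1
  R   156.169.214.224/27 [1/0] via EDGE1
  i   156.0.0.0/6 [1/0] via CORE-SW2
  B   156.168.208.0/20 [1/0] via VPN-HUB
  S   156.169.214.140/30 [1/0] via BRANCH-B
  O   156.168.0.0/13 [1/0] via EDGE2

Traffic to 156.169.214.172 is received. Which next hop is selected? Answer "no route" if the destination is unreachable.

Routes whose prefix contains 156.169.214.172:
  156.0.0.0/6 (156.0.0.0 - 159.255.255.255) -> CORE-SW2
  156.128.0.0/9 (156.128.0.0 - 156.255.255.255) -> DMZ-FW
  156.168.0.0/13 (156.168.0.0 - 156.175.255.255) -> EDGE2
  156.169.128.0/17 (156.169.128.0 - 156.169.255.255) -> CORE
  156.169.192.0/19 (156.169.192.0 - 156.169.223.255) -> INET-GW
More-specific entries that do NOT match:
  156.169.214.140/30 (156.169.214.140 - 156.169.214.143) does not contain 156.169.214.172
  156.169.214.224/27 (156.169.214.224 - 156.169.214.255) does not contain 156.169.214.172
  152.169.214.128/25 (152.169.214.128 - 152.169.214.255) does not contain 156.169.214.172
  28.169.214.128/25 (28.169.214.128 - 28.169.214.255) does not contain 156.169.214.172
  156.169.216.0/21 (156.169.216.0 - 156.169.223.255) does not contain 156.169.214.172
  156.168.208.0/20 (156.168.208.0 - 156.168.223.255) does not contain 156.169.214.172
Longest matching prefix is /19 -> next hop INET-GW.

INET-GW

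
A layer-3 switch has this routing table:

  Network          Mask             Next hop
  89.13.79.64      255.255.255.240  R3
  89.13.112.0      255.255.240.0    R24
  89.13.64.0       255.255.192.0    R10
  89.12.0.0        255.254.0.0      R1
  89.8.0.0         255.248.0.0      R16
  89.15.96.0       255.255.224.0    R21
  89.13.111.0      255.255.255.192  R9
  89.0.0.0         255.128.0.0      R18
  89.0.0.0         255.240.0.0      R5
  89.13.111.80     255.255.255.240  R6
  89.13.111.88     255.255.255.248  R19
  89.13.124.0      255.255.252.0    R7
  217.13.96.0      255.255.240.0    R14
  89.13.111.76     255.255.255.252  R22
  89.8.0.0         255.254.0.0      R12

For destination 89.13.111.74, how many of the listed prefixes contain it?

Prefixes containing 89.13.111.74:
  89.0.0.0/9 (89.0.0.0 - 89.127.255.255)
  89.0.0.0/12 (89.0.0.0 - 89.15.255.255)
  89.8.0.0/13 (89.8.0.0 - 89.15.255.255)
  89.12.0.0/15 (89.12.0.0 - 89.13.255.255)
  89.13.64.0/18 (89.13.64.0 - 89.13.127.255)
Total matching entries: 5.

5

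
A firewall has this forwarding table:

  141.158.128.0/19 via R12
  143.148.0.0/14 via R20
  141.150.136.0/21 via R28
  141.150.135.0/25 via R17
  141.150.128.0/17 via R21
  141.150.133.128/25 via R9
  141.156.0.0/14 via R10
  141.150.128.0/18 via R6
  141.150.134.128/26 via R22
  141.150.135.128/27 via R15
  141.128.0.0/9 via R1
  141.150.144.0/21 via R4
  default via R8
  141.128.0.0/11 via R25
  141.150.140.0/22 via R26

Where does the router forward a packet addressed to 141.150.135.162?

Routes whose prefix contains 141.150.135.162:
  0.0.0.0/0 (default, matches everything) -> R8
  141.128.0.0/9 (141.128.0.0 - 141.255.255.255) -> R1
  141.128.0.0/11 (141.128.0.0 - 141.159.255.255) -> R25
  141.150.128.0/17 (141.150.128.0 - 141.150.255.255) -> R21
  141.150.128.0/18 (141.150.128.0 - 141.150.191.255) -> R6
More-specific entries that do NOT match:
  141.150.135.128/27 (141.150.135.128 - 141.150.135.159) does not contain 141.150.135.162
  141.150.134.128/26 (141.150.134.128 - 141.150.134.191) does not contain 141.150.135.162
  141.150.135.0/25 (141.150.135.0 - 141.150.135.127) does not contain 141.150.135.162
  141.150.133.128/25 (141.150.133.128 - 141.150.133.255) does not contain 141.150.135.162
  141.150.140.0/22 (141.150.140.0 - 141.150.143.255) does not contain 141.150.135.162
  141.150.136.0/21 (141.150.136.0 - 141.150.143.255) does not contain 141.150.135.162
  141.150.144.0/21 (141.150.144.0 - 141.150.151.255) does not contain 141.150.135.162
  141.158.128.0/19 (141.158.128.0 - 141.158.159.255) does not contain 141.150.135.162
Longest matching prefix is /18 -> next hop R6.

R6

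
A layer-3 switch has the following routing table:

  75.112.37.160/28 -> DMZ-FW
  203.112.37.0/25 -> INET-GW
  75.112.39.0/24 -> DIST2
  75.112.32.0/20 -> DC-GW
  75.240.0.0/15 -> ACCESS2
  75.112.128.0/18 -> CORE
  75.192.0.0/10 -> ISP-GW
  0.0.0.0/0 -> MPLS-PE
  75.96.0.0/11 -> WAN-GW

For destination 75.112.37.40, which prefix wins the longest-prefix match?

Entries matching 75.112.37.40:
  0.0.0.0/0 (default, matches everything)
  75.96.0.0/11 (75.96.0.0 - 75.127.255.255)
  75.112.32.0/20 (75.112.32.0 - 75.112.47.255)
Most specific is 75.112.32.0/20.

75.112.32.0/20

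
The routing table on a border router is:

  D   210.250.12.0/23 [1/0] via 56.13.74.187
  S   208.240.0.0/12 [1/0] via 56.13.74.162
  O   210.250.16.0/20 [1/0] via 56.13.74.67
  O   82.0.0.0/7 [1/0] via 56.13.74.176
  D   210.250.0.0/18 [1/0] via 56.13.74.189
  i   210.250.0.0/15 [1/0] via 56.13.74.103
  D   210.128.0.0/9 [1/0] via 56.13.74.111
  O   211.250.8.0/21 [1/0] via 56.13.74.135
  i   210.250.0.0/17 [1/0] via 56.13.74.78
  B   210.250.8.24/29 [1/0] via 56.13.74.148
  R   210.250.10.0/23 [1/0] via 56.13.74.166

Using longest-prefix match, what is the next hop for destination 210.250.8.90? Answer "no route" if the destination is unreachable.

Routes whose prefix contains 210.250.8.90:
  210.128.0.0/9 (210.128.0.0 - 210.255.255.255) -> 56.13.74.111
  210.250.0.0/15 (210.250.0.0 - 210.251.255.255) -> 56.13.74.103
  210.250.0.0/17 (210.250.0.0 - 210.250.127.255) -> 56.13.74.78
  210.250.0.0/18 (210.250.0.0 - 210.250.63.255) -> 56.13.74.189
More-specific entries that do NOT match:
  210.250.8.24/29 (210.250.8.24 - 210.250.8.31) does not contain 210.250.8.90
  210.250.12.0/23 (210.250.12.0 - 210.250.13.255) does not contain 210.250.8.90
  210.250.10.0/23 (210.250.10.0 - 210.250.11.255) does not contain 210.250.8.90
  211.250.8.0/21 (211.250.8.0 - 211.250.15.255) does not contain 210.250.8.90
  210.250.16.0/20 (210.250.16.0 - 210.250.31.255) does not contain 210.250.8.90
Longest matching prefix is /18 -> next hop 56.13.74.189.

56.13.74.189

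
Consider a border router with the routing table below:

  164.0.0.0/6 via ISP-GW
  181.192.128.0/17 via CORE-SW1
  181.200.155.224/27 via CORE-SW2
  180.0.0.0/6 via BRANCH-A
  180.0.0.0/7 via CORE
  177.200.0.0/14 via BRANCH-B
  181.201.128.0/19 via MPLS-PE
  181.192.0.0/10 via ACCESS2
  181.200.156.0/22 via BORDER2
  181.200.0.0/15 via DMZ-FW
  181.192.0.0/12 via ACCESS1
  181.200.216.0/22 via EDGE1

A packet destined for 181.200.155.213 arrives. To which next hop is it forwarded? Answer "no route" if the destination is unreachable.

DMZ-FW

Routes whose prefix contains 181.200.155.213:
  180.0.0.0/6 (180.0.0.0 - 183.255.255.255) -> BRANCH-A
  180.0.0.0/7 (180.0.0.0 - 181.255.255.255) -> CORE
  181.192.0.0/10 (181.192.0.0 - 181.255.255.255) -> ACCESS2
  181.192.0.0/12 (181.192.0.0 - 181.207.255.255) -> ACCESS1
  181.200.0.0/15 (181.200.0.0 - 181.201.255.255) -> DMZ-FW
More-specific entries that do NOT match:
  181.200.155.224/27 (181.200.155.224 - 181.200.155.255) does not contain 181.200.155.213
  181.200.156.0/22 (181.200.156.0 - 181.200.159.255) does not contain 181.200.155.213
  181.200.216.0/22 (181.200.216.0 - 181.200.219.255) does not contain 181.200.155.213
  181.201.128.0/19 (181.201.128.0 - 181.201.159.255) does not contain 181.200.155.213
  181.192.128.0/17 (181.192.128.0 - 181.192.255.255) does not contain 181.200.155.213
Longest matching prefix is /15 -> next hop DMZ-FW.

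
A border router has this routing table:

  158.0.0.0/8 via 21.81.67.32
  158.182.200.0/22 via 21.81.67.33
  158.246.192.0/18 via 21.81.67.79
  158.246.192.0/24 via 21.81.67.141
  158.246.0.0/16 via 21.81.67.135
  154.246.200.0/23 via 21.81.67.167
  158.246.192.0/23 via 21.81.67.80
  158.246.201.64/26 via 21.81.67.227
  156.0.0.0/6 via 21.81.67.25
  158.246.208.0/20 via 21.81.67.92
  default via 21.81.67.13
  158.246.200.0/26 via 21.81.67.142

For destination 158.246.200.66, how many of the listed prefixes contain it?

5

Prefixes containing 158.246.200.66:
  0.0.0.0/0 (default, matches everything)
  156.0.0.0/6 (156.0.0.0 - 159.255.255.255)
  158.0.0.0/8 (158.0.0.0 - 158.255.255.255)
  158.246.0.0/16 (158.246.0.0 - 158.246.255.255)
  158.246.192.0/18 (158.246.192.0 - 158.246.255.255)
Total matching entries: 5.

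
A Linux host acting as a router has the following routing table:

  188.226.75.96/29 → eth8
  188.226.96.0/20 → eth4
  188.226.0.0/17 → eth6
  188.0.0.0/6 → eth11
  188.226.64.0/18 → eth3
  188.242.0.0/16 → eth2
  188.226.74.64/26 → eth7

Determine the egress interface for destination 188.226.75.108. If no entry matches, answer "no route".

Routes whose prefix contains 188.226.75.108:
  188.0.0.0/6 (188.0.0.0 - 191.255.255.255) -> eth11
  188.226.0.0/17 (188.226.0.0 - 188.226.127.255) -> eth6
  188.226.64.0/18 (188.226.64.0 - 188.226.127.255) -> eth3
More-specific entries that do NOT match:
  188.226.75.96/29 (188.226.75.96 - 188.226.75.103) does not contain 188.226.75.108
  188.226.74.64/26 (188.226.74.64 - 188.226.74.127) does not contain 188.226.75.108
  188.226.96.0/20 (188.226.96.0 - 188.226.111.255) does not contain 188.226.75.108
Longest matching prefix is /18 -> interface eth3.

eth3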